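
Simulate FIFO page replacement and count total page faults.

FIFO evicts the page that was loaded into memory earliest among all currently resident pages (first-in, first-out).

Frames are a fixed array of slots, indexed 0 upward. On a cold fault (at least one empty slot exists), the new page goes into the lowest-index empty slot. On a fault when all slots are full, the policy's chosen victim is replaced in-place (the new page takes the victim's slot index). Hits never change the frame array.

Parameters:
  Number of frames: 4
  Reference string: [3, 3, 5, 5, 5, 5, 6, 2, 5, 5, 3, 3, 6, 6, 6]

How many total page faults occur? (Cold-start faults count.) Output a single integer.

Answer: 4

Derivation:
Step 0: ref 3 → FAULT, frames=[3,-,-,-]
Step 1: ref 3 → HIT, frames=[3,-,-,-]
Step 2: ref 5 → FAULT, frames=[3,5,-,-]
Step 3: ref 5 → HIT, frames=[3,5,-,-]
Step 4: ref 5 → HIT, frames=[3,5,-,-]
Step 5: ref 5 → HIT, frames=[3,5,-,-]
Step 6: ref 6 → FAULT, frames=[3,5,6,-]
Step 7: ref 2 → FAULT, frames=[3,5,6,2]
Step 8: ref 5 → HIT, frames=[3,5,6,2]
Step 9: ref 5 → HIT, frames=[3,5,6,2]
Step 10: ref 3 → HIT, frames=[3,5,6,2]
Step 11: ref 3 → HIT, frames=[3,5,6,2]
Step 12: ref 6 → HIT, frames=[3,5,6,2]
Step 13: ref 6 → HIT, frames=[3,5,6,2]
Step 14: ref 6 → HIT, frames=[3,5,6,2]
Total faults: 4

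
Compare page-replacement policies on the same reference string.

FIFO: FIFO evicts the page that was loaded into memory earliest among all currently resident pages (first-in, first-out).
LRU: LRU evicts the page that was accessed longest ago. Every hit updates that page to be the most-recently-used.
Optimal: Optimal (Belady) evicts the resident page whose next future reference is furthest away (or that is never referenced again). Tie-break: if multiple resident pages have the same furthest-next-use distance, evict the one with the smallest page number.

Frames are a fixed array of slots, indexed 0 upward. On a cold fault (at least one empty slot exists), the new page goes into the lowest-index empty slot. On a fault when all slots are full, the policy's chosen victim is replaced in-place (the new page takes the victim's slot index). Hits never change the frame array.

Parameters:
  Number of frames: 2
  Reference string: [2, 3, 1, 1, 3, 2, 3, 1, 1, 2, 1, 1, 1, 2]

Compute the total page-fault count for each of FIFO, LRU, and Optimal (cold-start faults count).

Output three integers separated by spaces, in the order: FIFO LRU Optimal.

Answer: 7 6 5

Derivation:
--- FIFO ---
  step 0: ref 2 -> FAULT, frames=[2,-] (faults so far: 1)
  step 1: ref 3 -> FAULT, frames=[2,3] (faults so far: 2)
  step 2: ref 1 -> FAULT, evict 2, frames=[1,3] (faults so far: 3)
  step 3: ref 1 -> HIT, frames=[1,3] (faults so far: 3)
  step 4: ref 3 -> HIT, frames=[1,3] (faults so far: 3)
  step 5: ref 2 -> FAULT, evict 3, frames=[1,2] (faults so far: 4)
  step 6: ref 3 -> FAULT, evict 1, frames=[3,2] (faults so far: 5)
  step 7: ref 1 -> FAULT, evict 2, frames=[3,1] (faults so far: 6)
  step 8: ref 1 -> HIT, frames=[3,1] (faults so far: 6)
  step 9: ref 2 -> FAULT, evict 3, frames=[2,1] (faults so far: 7)
  step 10: ref 1 -> HIT, frames=[2,1] (faults so far: 7)
  step 11: ref 1 -> HIT, frames=[2,1] (faults so far: 7)
  step 12: ref 1 -> HIT, frames=[2,1] (faults so far: 7)
  step 13: ref 2 -> HIT, frames=[2,1] (faults so far: 7)
  FIFO total faults: 7
--- LRU ---
  step 0: ref 2 -> FAULT, frames=[2,-] (faults so far: 1)
  step 1: ref 3 -> FAULT, frames=[2,3] (faults so far: 2)
  step 2: ref 1 -> FAULT, evict 2, frames=[1,3] (faults so far: 3)
  step 3: ref 1 -> HIT, frames=[1,3] (faults so far: 3)
  step 4: ref 3 -> HIT, frames=[1,3] (faults so far: 3)
  step 5: ref 2 -> FAULT, evict 1, frames=[2,3] (faults so far: 4)
  step 6: ref 3 -> HIT, frames=[2,3] (faults so far: 4)
  step 7: ref 1 -> FAULT, evict 2, frames=[1,3] (faults so far: 5)
  step 8: ref 1 -> HIT, frames=[1,3] (faults so far: 5)
  step 9: ref 2 -> FAULT, evict 3, frames=[1,2] (faults so far: 6)
  step 10: ref 1 -> HIT, frames=[1,2] (faults so far: 6)
  step 11: ref 1 -> HIT, frames=[1,2] (faults so far: 6)
  step 12: ref 1 -> HIT, frames=[1,2] (faults so far: 6)
  step 13: ref 2 -> HIT, frames=[1,2] (faults so far: 6)
  LRU total faults: 6
--- Optimal ---
  step 0: ref 2 -> FAULT, frames=[2,-] (faults so far: 1)
  step 1: ref 3 -> FAULT, frames=[2,3] (faults so far: 2)
  step 2: ref 1 -> FAULT, evict 2, frames=[1,3] (faults so far: 3)
  step 3: ref 1 -> HIT, frames=[1,3] (faults so far: 3)
  step 4: ref 3 -> HIT, frames=[1,3] (faults so far: 3)
  step 5: ref 2 -> FAULT, evict 1, frames=[2,3] (faults so far: 4)
  step 6: ref 3 -> HIT, frames=[2,3] (faults so far: 4)
  step 7: ref 1 -> FAULT, evict 3, frames=[2,1] (faults so far: 5)
  step 8: ref 1 -> HIT, frames=[2,1] (faults so far: 5)
  step 9: ref 2 -> HIT, frames=[2,1] (faults so far: 5)
  step 10: ref 1 -> HIT, frames=[2,1] (faults so far: 5)
  step 11: ref 1 -> HIT, frames=[2,1] (faults so far: 5)
  step 12: ref 1 -> HIT, frames=[2,1] (faults so far: 5)
  step 13: ref 2 -> HIT, frames=[2,1] (faults so far: 5)
  Optimal total faults: 5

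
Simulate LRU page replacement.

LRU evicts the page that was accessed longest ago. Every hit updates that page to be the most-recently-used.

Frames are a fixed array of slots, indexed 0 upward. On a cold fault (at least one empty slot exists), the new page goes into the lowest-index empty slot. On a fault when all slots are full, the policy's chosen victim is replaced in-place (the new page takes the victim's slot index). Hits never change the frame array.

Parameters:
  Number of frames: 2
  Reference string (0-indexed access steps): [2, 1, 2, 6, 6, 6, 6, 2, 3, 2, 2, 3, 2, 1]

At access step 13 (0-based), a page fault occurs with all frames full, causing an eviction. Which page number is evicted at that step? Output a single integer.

Answer: 3

Derivation:
Step 0: ref 2 -> FAULT, frames=[2,-]
Step 1: ref 1 -> FAULT, frames=[2,1]
Step 2: ref 2 -> HIT, frames=[2,1]
Step 3: ref 6 -> FAULT, evict 1, frames=[2,6]
Step 4: ref 6 -> HIT, frames=[2,6]
Step 5: ref 6 -> HIT, frames=[2,6]
Step 6: ref 6 -> HIT, frames=[2,6]
Step 7: ref 2 -> HIT, frames=[2,6]
Step 8: ref 3 -> FAULT, evict 6, frames=[2,3]
Step 9: ref 2 -> HIT, frames=[2,3]
Step 10: ref 2 -> HIT, frames=[2,3]
Step 11: ref 3 -> HIT, frames=[2,3]
Step 12: ref 2 -> HIT, frames=[2,3]
Step 13: ref 1 -> FAULT, evict 3, frames=[2,1]
At step 13: evicted page 3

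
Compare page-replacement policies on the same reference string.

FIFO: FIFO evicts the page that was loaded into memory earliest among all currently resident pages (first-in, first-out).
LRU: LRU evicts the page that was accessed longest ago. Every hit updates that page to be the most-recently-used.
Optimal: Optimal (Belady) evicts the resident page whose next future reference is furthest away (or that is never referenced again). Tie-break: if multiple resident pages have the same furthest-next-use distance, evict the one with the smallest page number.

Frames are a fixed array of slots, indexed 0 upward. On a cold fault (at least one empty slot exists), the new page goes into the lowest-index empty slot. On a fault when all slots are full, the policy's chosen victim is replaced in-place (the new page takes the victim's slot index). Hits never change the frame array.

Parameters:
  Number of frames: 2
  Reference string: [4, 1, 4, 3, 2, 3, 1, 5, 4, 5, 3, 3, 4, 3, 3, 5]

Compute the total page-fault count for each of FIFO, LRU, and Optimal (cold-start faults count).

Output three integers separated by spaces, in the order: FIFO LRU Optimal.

Answer: 9 10 9

Derivation:
--- FIFO ---
  step 0: ref 4 -> FAULT, frames=[4,-] (faults so far: 1)
  step 1: ref 1 -> FAULT, frames=[4,1] (faults so far: 2)
  step 2: ref 4 -> HIT, frames=[4,1] (faults so far: 2)
  step 3: ref 3 -> FAULT, evict 4, frames=[3,1] (faults so far: 3)
  step 4: ref 2 -> FAULT, evict 1, frames=[3,2] (faults so far: 4)
  step 5: ref 3 -> HIT, frames=[3,2] (faults so far: 4)
  step 6: ref 1 -> FAULT, evict 3, frames=[1,2] (faults so far: 5)
  step 7: ref 5 -> FAULT, evict 2, frames=[1,5] (faults so far: 6)
  step 8: ref 4 -> FAULT, evict 1, frames=[4,5] (faults so far: 7)
  step 9: ref 5 -> HIT, frames=[4,5] (faults so far: 7)
  step 10: ref 3 -> FAULT, evict 5, frames=[4,3] (faults so far: 8)
  step 11: ref 3 -> HIT, frames=[4,3] (faults so far: 8)
  step 12: ref 4 -> HIT, frames=[4,3] (faults so far: 8)
  step 13: ref 3 -> HIT, frames=[4,3] (faults so far: 8)
  step 14: ref 3 -> HIT, frames=[4,3] (faults so far: 8)
  step 15: ref 5 -> FAULT, evict 4, frames=[5,3] (faults so far: 9)
  FIFO total faults: 9
--- LRU ---
  step 0: ref 4 -> FAULT, frames=[4,-] (faults so far: 1)
  step 1: ref 1 -> FAULT, frames=[4,1] (faults so far: 2)
  step 2: ref 4 -> HIT, frames=[4,1] (faults so far: 2)
  step 3: ref 3 -> FAULT, evict 1, frames=[4,3] (faults so far: 3)
  step 4: ref 2 -> FAULT, evict 4, frames=[2,3] (faults so far: 4)
  step 5: ref 3 -> HIT, frames=[2,3] (faults so far: 4)
  step 6: ref 1 -> FAULT, evict 2, frames=[1,3] (faults so far: 5)
  step 7: ref 5 -> FAULT, evict 3, frames=[1,5] (faults so far: 6)
  step 8: ref 4 -> FAULT, evict 1, frames=[4,5] (faults so far: 7)
  step 9: ref 5 -> HIT, frames=[4,5] (faults so far: 7)
  step 10: ref 3 -> FAULT, evict 4, frames=[3,5] (faults so far: 8)
  step 11: ref 3 -> HIT, frames=[3,5] (faults so far: 8)
  step 12: ref 4 -> FAULT, evict 5, frames=[3,4] (faults so far: 9)
  step 13: ref 3 -> HIT, frames=[3,4] (faults so far: 9)
  step 14: ref 3 -> HIT, frames=[3,4] (faults so far: 9)
  step 15: ref 5 -> FAULT, evict 4, frames=[3,5] (faults so far: 10)
  LRU total faults: 10
--- Optimal ---
  step 0: ref 4 -> FAULT, frames=[4,-] (faults so far: 1)
  step 1: ref 1 -> FAULT, frames=[4,1] (faults so far: 2)
  step 2: ref 4 -> HIT, frames=[4,1] (faults so far: 2)
  step 3: ref 3 -> FAULT, evict 4, frames=[3,1] (faults so far: 3)
  step 4: ref 2 -> FAULT, evict 1, frames=[3,2] (faults so far: 4)
  step 5: ref 3 -> HIT, frames=[3,2] (faults so far: 4)
  step 6: ref 1 -> FAULT, evict 2, frames=[3,1] (faults so far: 5)
  step 7: ref 5 -> FAULT, evict 1, frames=[3,5] (faults so far: 6)
  step 8: ref 4 -> FAULT, evict 3, frames=[4,5] (faults so far: 7)
  step 9: ref 5 -> HIT, frames=[4,5] (faults so far: 7)
  step 10: ref 3 -> FAULT, evict 5, frames=[4,3] (faults so far: 8)
  step 11: ref 3 -> HIT, frames=[4,3] (faults so far: 8)
  step 12: ref 4 -> HIT, frames=[4,3] (faults so far: 8)
  step 13: ref 3 -> HIT, frames=[4,3] (faults so far: 8)
  step 14: ref 3 -> HIT, frames=[4,3] (faults so far: 8)
  step 15: ref 5 -> FAULT, evict 3, frames=[4,5] (faults so far: 9)
  Optimal total faults: 9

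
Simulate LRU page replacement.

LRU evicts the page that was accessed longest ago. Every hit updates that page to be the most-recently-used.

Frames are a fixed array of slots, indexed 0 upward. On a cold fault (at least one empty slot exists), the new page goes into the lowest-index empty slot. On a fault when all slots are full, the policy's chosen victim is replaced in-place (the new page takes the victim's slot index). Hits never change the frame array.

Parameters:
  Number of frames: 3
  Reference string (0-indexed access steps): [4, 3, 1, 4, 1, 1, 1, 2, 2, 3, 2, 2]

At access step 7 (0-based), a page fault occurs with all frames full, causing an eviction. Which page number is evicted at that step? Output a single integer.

Answer: 3

Derivation:
Step 0: ref 4 -> FAULT, frames=[4,-,-]
Step 1: ref 3 -> FAULT, frames=[4,3,-]
Step 2: ref 1 -> FAULT, frames=[4,3,1]
Step 3: ref 4 -> HIT, frames=[4,3,1]
Step 4: ref 1 -> HIT, frames=[4,3,1]
Step 5: ref 1 -> HIT, frames=[4,3,1]
Step 6: ref 1 -> HIT, frames=[4,3,1]
Step 7: ref 2 -> FAULT, evict 3, frames=[4,2,1]
At step 7: evicted page 3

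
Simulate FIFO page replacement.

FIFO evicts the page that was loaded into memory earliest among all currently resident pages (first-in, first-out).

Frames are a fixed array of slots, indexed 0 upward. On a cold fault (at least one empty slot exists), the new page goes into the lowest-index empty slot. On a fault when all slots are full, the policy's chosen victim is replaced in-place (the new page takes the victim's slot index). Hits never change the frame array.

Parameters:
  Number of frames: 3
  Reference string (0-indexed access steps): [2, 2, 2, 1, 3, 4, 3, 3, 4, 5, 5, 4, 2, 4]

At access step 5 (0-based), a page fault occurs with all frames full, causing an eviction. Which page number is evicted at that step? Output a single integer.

Answer: 2

Derivation:
Step 0: ref 2 -> FAULT, frames=[2,-,-]
Step 1: ref 2 -> HIT, frames=[2,-,-]
Step 2: ref 2 -> HIT, frames=[2,-,-]
Step 3: ref 1 -> FAULT, frames=[2,1,-]
Step 4: ref 3 -> FAULT, frames=[2,1,3]
Step 5: ref 4 -> FAULT, evict 2, frames=[4,1,3]
At step 5: evicted page 2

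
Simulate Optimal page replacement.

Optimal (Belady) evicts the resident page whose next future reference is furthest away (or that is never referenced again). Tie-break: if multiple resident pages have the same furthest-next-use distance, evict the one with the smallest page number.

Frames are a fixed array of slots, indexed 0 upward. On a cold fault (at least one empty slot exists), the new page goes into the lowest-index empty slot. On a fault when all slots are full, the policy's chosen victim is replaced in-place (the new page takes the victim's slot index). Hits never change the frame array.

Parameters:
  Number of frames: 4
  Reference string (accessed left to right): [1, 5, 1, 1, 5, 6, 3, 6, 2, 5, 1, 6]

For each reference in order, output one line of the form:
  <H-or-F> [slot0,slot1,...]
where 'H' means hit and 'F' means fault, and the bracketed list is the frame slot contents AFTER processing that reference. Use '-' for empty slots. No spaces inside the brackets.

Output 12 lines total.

F [1,-,-,-]
F [1,5,-,-]
H [1,5,-,-]
H [1,5,-,-]
H [1,5,-,-]
F [1,5,6,-]
F [1,5,6,3]
H [1,5,6,3]
F [1,5,6,2]
H [1,5,6,2]
H [1,5,6,2]
H [1,5,6,2]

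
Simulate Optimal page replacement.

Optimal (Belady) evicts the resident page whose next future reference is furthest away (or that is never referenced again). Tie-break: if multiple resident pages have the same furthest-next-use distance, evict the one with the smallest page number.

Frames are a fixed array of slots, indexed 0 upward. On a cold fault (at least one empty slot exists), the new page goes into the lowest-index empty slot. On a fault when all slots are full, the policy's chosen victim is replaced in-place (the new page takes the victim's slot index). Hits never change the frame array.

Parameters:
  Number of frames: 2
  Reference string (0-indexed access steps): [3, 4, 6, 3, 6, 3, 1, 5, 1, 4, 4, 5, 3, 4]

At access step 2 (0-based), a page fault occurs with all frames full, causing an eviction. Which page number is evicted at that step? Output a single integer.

Step 0: ref 3 -> FAULT, frames=[3,-]
Step 1: ref 4 -> FAULT, frames=[3,4]
Step 2: ref 6 -> FAULT, evict 4, frames=[3,6]
At step 2: evicted page 4

Answer: 4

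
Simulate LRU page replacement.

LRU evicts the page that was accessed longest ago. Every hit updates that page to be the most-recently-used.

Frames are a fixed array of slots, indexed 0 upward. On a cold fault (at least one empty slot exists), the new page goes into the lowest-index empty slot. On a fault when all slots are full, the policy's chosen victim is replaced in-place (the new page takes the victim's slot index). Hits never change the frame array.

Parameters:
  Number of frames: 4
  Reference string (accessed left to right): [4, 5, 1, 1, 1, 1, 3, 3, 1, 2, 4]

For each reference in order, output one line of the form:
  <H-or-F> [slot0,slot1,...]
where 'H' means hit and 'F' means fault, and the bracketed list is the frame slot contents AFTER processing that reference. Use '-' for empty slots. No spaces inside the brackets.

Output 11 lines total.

F [4,-,-,-]
F [4,5,-,-]
F [4,5,1,-]
H [4,5,1,-]
H [4,5,1,-]
H [4,5,1,-]
F [4,5,1,3]
H [4,5,1,3]
H [4,5,1,3]
F [2,5,1,3]
F [2,4,1,3]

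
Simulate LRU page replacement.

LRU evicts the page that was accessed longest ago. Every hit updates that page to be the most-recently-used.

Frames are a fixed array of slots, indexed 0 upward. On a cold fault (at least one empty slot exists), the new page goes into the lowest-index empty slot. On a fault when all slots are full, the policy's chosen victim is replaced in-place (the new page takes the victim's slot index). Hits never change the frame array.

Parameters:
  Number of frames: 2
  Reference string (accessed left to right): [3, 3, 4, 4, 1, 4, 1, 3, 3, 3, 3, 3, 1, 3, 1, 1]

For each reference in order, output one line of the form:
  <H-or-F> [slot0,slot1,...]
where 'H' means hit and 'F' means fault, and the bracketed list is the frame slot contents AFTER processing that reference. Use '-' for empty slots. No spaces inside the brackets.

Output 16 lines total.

F [3,-]
H [3,-]
F [3,4]
H [3,4]
F [1,4]
H [1,4]
H [1,4]
F [1,3]
H [1,3]
H [1,3]
H [1,3]
H [1,3]
H [1,3]
H [1,3]
H [1,3]
H [1,3]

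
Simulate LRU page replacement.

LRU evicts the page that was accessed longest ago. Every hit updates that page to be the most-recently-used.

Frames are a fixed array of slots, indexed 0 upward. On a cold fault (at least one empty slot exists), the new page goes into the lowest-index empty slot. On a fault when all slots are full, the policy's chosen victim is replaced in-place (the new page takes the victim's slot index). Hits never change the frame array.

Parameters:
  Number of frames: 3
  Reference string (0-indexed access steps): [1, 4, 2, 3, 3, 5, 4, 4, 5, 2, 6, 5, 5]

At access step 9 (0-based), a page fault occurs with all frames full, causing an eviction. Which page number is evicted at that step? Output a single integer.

Answer: 3

Derivation:
Step 0: ref 1 -> FAULT, frames=[1,-,-]
Step 1: ref 4 -> FAULT, frames=[1,4,-]
Step 2: ref 2 -> FAULT, frames=[1,4,2]
Step 3: ref 3 -> FAULT, evict 1, frames=[3,4,2]
Step 4: ref 3 -> HIT, frames=[3,4,2]
Step 5: ref 5 -> FAULT, evict 4, frames=[3,5,2]
Step 6: ref 4 -> FAULT, evict 2, frames=[3,5,4]
Step 7: ref 4 -> HIT, frames=[3,5,4]
Step 8: ref 5 -> HIT, frames=[3,5,4]
Step 9: ref 2 -> FAULT, evict 3, frames=[2,5,4]
At step 9: evicted page 3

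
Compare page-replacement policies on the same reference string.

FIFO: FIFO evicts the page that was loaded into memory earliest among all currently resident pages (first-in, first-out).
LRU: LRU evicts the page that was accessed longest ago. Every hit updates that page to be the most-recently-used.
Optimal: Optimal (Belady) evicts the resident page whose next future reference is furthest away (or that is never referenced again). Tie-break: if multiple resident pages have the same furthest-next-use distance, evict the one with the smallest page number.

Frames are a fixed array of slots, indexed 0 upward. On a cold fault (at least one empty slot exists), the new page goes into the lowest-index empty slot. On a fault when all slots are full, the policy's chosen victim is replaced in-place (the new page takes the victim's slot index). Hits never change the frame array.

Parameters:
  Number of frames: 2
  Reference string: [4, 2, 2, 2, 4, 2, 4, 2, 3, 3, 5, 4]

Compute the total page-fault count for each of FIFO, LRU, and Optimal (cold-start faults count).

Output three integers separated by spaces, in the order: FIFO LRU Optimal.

Answer: 5 5 4

Derivation:
--- FIFO ---
  step 0: ref 4 -> FAULT, frames=[4,-] (faults so far: 1)
  step 1: ref 2 -> FAULT, frames=[4,2] (faults so far: 2)
  step 2: ref 2 -> HIT, frames=[4,2] (faults so far: 2)
  step 3: ref 2 -> HIT, frames=[4,2] (faults so far: 2)
  step 4: ref 4 -> HIT, frames=[4,2] (faults so far: 2)
  step 5: ref 2 -> HIT, frames=[4,2] (faults so far: 2)
  step 6: ref 4 -> HIT, frames=[4,2] (faults so far: 2)
  step 7: ref 2 -> HIT, frames=[4,2] (faults so far: 2)
  step 8: ref 3 -> FAULT, evict 4, frames=[3,2] (faults so far: 3)
  step 9: ref 3 -> HIT, frames=[3,2] (faults so far: 3)
  step 10: ref 5 -> FAULT, evict 2, frames=[3,5] (faults so far: 4)
  step 11: ref 4 -> FAULT, evict 3, frames=[4,5] (faults so far: 5)
  FIFO total faults: 5
--- LRU ---
  step 0: ref 4 -> FAULT, frames=[4,-] (faults so far: 1)
  step 1: ref 2 -> FAULT, frames=[4,2] (faults so far: 2)
  step 2: ref 2 -> HIT, frames=[4,2] (faults so far: 2)
  step 3: ref 2 -> HIT, frames=[4,2] (faults so far: 2)
  step 4: ref 4 -> HIT, frames=[4,2] (faults so far: 2)
  step 5: ref 2 -> HIT, frames=[4,2] (faults so far: 2)
  step 6: ref 4 -> HIT, frames=[4,2] (faults so far: 2)
  step 7: ref 2 -> HIT, frames=[4,2] (faults so far: 2)
  step 8: ref 3 -> FAULT, evict 4, frames=[3,2] (faults so far: 3)
  step 9: ref 3 -> HIT, frames=[3,2] (faults so far: 3)
  step 10: ref 5 -> FAULT, evict 2, frames=[3,5] (faults so far: 4)
  step 11: ref 4 -> FAULT, evict 3, frames=[4,5] (faults so far: 5)
  LRU total faults: 5
--- Optimal ---
  step 0: ref 4 -> FAULT, frames=[4,-] (faults so far: 1)
  step 1: ref 2 -> FAULT, frames=[4,2] (faults so far: 2)
  step 2: ref 2 -> HIT, frames=[4,2] (faults so far: 2)
  step 3: ref 2 -> HIT, frames=[4,2] (faults so far: 2)
  step 4: ref 4 -> HIT, frames=[4,2] (faults so far: 2)
  step 5: ref 2 -> HIT, frames=[4,2] (faults so far: 2)
  step 6: ref 4 -> HIT, frames=[4,2] (faults so far: 2)
  step 7: ref 2 -> HIT, frames=[4,2] (faults so far: 2)
  step 8: ref 3 -> FAULT, evict 2, frames=[4,3] (faults so far: 3)
  step 9: ref 3 -> HIT, frames=[4,3] (faults so far: 3)
  step 10: ref 5 -> FAULT, evict 3, frames=[4,5] (faults so far: 4)
  step 11: ref 4 -> HIT, frames=[4,5] (faults so far: 4)
  Optimal total faults: 4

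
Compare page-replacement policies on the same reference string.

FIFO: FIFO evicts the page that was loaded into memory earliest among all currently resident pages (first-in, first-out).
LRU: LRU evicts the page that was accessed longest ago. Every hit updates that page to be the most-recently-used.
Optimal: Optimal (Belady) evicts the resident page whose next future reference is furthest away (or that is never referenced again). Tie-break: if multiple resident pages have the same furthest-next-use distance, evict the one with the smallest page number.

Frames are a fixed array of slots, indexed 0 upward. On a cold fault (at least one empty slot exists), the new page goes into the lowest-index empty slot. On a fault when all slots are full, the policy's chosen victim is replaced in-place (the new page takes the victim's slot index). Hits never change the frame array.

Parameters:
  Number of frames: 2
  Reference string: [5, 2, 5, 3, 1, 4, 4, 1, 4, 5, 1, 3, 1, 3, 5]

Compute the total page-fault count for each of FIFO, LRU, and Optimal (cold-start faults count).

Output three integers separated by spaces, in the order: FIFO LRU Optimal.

--- FIFO ---
  step 0: ref 5 -> FAULT, frames=[5,-] (faults so far: 1)
  step 1: ref 2 -> FAULT, frames=[5,2] (faults so far: 2)
  step 2: ref 5 -> HIT, frames=[5,2] (faults so far: 2)
  step 3: ref 3 -> FAULT, evict 5, frames=[3,2] (faults so far: 3)
  step 4: ref 1 -> FAULT, evict 2, frames=[3,1] (faults so far: 4)
  step 5: ref 4 -> FAULT, evict 3, frames=[4,1] (faults so far: 5)
  step 6: ref 4 -> HIT, frames=[4,1] (faults so far: 5)
  step 7: ref 1 -> HIT, frames=[4,1] (faults so far: 5)
  step 8: ref 4 -> HIT, frames=[4,1] (faults so far: 5)
  step 9: ref 5 -> FAULT, evict 1, frames=[4,5] (faults so far: 6)
  step 10: ref 1 -> FAULT, evict 4, frames=[1,5] (faults so far: 7)
  step 11: ref 3 -> FAULT, evict 5, frames=[1,3] (faults so far: 8)
  step 12: ref 1 -> HIT, frames=[1,3] (faults so far: 8)
  step 13: ref 3 -> HIT, frames=[1,3] (faults so far: 8)
  step 14: ref 5 -> FAULT, evict 1, frames=[5,3] (faults so far: 9)
  FIFO total faults: 9
--- LRU ---
  step 0: ref 5 -> FAULT, frames=[5,-] (faults so far: 1)
  step 1: ref 2 -> FAULT, frames=[5,2] (faults so far: 2)
  step 2: ref 5 -> HIT, frames=[5,2] (faults so far: 2)
  step 3: ref 3 -> FAULT, evict 2, frames=[5,3] (faults so far: 3)
  step 4: ref 1 -> FAULT, evict 5, frames=[1,3] (faults so far: 4)
  step 5: ref 4 -> FAULT, evict 3, frames=[1,4] (faults so far: 5)
  step 6: ref 4 -> HIT, frames=[1,4] (faults so far: 5)
  step 7: ref 1 -> HIT, frames=[1,4] (faults so far: 5)
  step 8: ref 4 -> HIT, frames=[1,4] (faults so far: 5)
  step 9: ref 5 -> FAULT, evict 1, frames=[5,4] (faults so far: 6)
  step 10: ref 1 -> FAULT, evict 4, frames=[5,1] (faults so far: 7)
  step 11: ref 3 -> FAULT, evict 5, frames=[3,1] (faults so far: 8)
  step 12: ref 1 -> HIT, frames=[3,1] (faults so far: 8)
  step 13: ref 3 -> HIT, frames=[3,1] (faults so far: 8)
  step 14: ref 5 -> FAULT, evict 1, frames=[3,5] (faults so far: 9)
  LRU total faults: 9
--- Optimal ---
  step 0: ref 5 -> FAULT, frames=[5,-] (faults so far: 1)
  step 1: ref 2 -> FAULT, frames=[5,2] (faults so far: 2)
  step 2: ref 5 -> HIT, frames=[5,2] (faults so far: 2)
  step 3: ref 3 -> FAULT, evict 2, frames=[5,3] (faults so far: 3)
  step 4: ref 1 -> FAULT, evict 3, frames=[5,1] (faults so far: 4)
  step 5: ref 4 -> FAULT, evict 5, frames=[4,1] (faults so far: 5)
  step 6: ref 4 -> HIT, frames=[4,1] (faults so far: 5)
  step 7: ref 1 -> HIT, frames=[4,1] (faults so far: 5)
  step 8: ref 4 -> HIT, frames=[4,1] (faults so far: 5)
  step 9: ref 5 -> FAULT, evict 4, frames=[5,1] (faults so far: 6)
  step 10: ref 1 -> HIT, frames=[5,1] (faults so far: 6)
  step 11: ref 3 -> FAULT, evict 5, frames=[3,1] (faults so far: 7)
  step 12: ref 1 -> HIT, frames=[3,1] (faults so far: 7)
  step 13: ref 3 -> HIT, frames=[3,1] (faults so far: 7)
  step 14: ref 5 -> FAULT, evict 1, frames=[3,5] (faults so far: 8)
  Optimal total faults: 8

Answer: 9 9 8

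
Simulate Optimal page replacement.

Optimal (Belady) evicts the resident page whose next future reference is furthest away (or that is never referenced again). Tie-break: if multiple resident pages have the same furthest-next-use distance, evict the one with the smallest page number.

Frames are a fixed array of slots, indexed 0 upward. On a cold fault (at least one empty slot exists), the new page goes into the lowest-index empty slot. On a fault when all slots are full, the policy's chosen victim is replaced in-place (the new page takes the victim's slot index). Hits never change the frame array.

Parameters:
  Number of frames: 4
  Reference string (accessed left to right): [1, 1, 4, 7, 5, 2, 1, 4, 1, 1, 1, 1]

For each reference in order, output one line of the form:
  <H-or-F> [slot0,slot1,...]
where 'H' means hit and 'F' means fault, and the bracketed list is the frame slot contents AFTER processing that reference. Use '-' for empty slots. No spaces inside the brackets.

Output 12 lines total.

F [1,-,-,-]
H [1,-,-,-]
F [1,4,-,-]
F [1,4,7,-]
F [1,4,7,5]
F [1,4,7,2]
H [1,4,7,2]
H [1,4,7,2]
H [1,4,7,2]
H [1,4,7,2]
H [1,4,7,2]
H [1,4,7,2]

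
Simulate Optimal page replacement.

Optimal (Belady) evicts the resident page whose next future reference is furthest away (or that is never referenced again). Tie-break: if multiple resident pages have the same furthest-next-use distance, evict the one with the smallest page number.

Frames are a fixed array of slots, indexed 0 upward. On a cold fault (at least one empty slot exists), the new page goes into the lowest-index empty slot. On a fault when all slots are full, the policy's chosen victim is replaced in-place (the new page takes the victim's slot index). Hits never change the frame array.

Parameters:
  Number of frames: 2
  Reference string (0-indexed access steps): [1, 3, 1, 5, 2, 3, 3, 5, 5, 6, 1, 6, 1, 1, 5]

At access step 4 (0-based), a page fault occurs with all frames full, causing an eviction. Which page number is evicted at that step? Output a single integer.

Answer: 5

Derivation:
Step 0: ref 1 -> FAULT, frames=[1,-]
Step 1: ref 3 -> FAULT, frames=[1,3]
Step 2: ref 1 -> HIT, frames=[1,3]
Step 3: ref 5 -> FAULT, evict 1, frames=[5,3]
Step 4: ref 2 -> FAULT, evict 5, frames=[2,3]
At step 4: evicted page 5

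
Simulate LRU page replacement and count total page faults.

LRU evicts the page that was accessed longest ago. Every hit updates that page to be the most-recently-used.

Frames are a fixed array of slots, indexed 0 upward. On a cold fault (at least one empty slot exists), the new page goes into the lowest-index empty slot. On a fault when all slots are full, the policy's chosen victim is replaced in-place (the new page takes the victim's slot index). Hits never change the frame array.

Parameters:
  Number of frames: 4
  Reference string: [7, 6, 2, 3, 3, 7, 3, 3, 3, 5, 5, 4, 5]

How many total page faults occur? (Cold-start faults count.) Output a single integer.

Answer: 6

Derivation:
Step 0: ref 7 → FAULT, frames=[7,-,-,-]
Step 1: ref 6 → FAULT, frames=[7,6,-,-]
Step 2: ref 2 → FAULT, frames=[7,6,2,-]
Step 3: ref 3 → FAULT, frames=[7,6,2,3]
Step 4: ref 3 → HIT, frames=[7,6,2,3]
Step 5: ref 7 → HIT, frames=[7,6,2,3]
Step 6: ref 3 → HIT, frames=[7,6,2,3]
Step 7: ref 3 → HIT, frames=[7,6,2,3]
Step 8: ref 3 → HIT, frames=[7,6,2,3]
Step 9: ref 5 → FAULT (evict 6), frames=[7,5,2,3]
Step 10: ref 5 → HIT, frames=[7,5,2,3]
Step 11: ref 4 → FAULT (evict 2), frames=[7,5,4,3]
Step 12: ref 5 → HIT, frames=[7,5,4,3]
Total faults: 6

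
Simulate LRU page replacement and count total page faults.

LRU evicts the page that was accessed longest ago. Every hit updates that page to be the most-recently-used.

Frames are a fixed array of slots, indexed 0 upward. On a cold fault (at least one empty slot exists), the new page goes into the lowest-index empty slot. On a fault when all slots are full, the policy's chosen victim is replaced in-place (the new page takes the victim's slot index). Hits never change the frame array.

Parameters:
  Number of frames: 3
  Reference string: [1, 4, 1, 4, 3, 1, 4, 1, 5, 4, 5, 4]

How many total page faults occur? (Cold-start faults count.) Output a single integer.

Answer: 4

Derivation:
Step 0: ref 1 → FAULT, frames=[1,-,-]
Step 1: ref 4 → FAULT, frames=[1,4,-]
Step 2: ref 1 → HIT, frames=[1,4,-]
Step 3: ref 4 → HIT, frames=[1,4,-]
Step 4: ref 3 → FAULT, frames=[1,4,3]
Step 5: ref 1 → HIT, frames=[1,4,3]
Step 6: ref 4 → HIT, frames=[1,4,3]
Step 7: ref 1 → HIT, frames=[1,4,3]
Step 8: ref 5 → FAULT (evict 3), frames=[1,4,5]
Step 9: ref 4 → HIT, frames=[1,4,5]
Step 10: ref 5 → HIT, frames=[1,4,5]
Step 11: ref 4 → HIT, frames=[1,4,5]
Total faults: 4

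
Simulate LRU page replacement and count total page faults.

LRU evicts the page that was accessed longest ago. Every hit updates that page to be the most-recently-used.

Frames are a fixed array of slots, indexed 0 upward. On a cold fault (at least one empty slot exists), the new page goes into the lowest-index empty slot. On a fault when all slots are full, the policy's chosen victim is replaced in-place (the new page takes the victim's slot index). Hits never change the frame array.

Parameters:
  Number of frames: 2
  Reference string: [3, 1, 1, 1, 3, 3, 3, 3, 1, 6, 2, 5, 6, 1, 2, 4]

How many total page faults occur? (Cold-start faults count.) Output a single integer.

Step 0: ref 3 → FAULT, frames=[3,-]
Step 1: ref 1 → FAULT, frames=[3,1]
Step 2: ref 1 → HIT, frames=[3,1]
Step 3: ref 1 → HIT, frames=[3,1]
Step 4: ref 3 → HIT, frames=[3,1]
Step 5: ref 3 → HIT, frames=[3,1]
Step 6: ref 3 → HIT, frames=[3,1]
Step 7: ref 3 → HIT, frames=[3,1]
Step 8: ref 1 → HIT, frames=[3,1]
Step 9: ref 6 → FAULT (evict 3), frames=[6,1]
Step 10: ref 2 → FAULT (evict 1), frames=[6,2]
Step 11: ref 5 → FAULT (evict 6), frames=[5,2]
Step 12: ref 6 → FAULT (evict 2), frames=[5,6]
Step 13: ref 1 → FAULT (evict 5), frames=[1,6]
Step 14: ref 2 → FAULT (evict 6), frames=[1,2]
Step 15: ref 4 → FAULT (evict 1), frames=[4,2]
Total faults: 9

Answer: 9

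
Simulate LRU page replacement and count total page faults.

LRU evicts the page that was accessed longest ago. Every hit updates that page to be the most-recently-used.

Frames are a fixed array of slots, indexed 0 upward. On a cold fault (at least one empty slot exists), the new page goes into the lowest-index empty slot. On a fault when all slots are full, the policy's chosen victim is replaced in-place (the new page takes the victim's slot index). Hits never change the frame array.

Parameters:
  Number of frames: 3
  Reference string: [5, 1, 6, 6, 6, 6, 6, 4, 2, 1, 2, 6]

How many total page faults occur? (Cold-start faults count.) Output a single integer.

Step 0: ref 5 → FAULT, frames=[5,-,-]
Step 1: ref 1 → FAULT, frames=[5,1,-]
Step 2: ref 6 → FAULT, frames=[5,1,6]
Step 3: ref 6 → HIT, frames=[5,1,6]
Step 4: ref 6 → HIT, frames=[5,1,6]
Step 5: ref 6 → HIT, frames=[5,1,6]
Step 6: ref 6 → HIT, frames=[5,1,6]
Step 7: ref 4 → FAULT (evict 5), frames=[4,1,6]
Step 8: ref 2 → FAULT (evict 1), frames=[4,2,6]
Step 9: ref 1 → FAULT (evict 6), frames=[4,2,1]
Step 10: ref 2 → HIT, frames=[4,2,1]
Step 11: ref 6 → FAULT (evict 4), frames=[6,2,1]
Total faults: 7

Answer: 7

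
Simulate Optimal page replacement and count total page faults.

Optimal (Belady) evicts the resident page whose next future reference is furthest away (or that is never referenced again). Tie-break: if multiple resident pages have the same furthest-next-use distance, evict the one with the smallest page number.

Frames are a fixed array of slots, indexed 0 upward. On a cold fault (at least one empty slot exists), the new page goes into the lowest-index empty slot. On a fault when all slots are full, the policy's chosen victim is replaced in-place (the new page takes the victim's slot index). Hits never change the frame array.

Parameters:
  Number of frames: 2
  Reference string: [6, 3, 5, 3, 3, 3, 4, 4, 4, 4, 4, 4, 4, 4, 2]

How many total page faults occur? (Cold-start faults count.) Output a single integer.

Answer: 5

Derivation:
Step 0: ref 6 → FAULT, frames=[6,-]
Step 1: ref 3 → FAULT, frames=[6,3]
Step 2: ref 5 → FAULT (evict 6), frames=[5,3]
Step 3: ref 3 → HIT, frames=[5,3]
Step 4: ref 3 → HIT, frames=[5,3]
Step 5: ref 3 → HIT, frames=[5,3]
Step 6: ref 4 → FAULT (evict 3), frames=[5,4]
Step 7: ref 4 → HIT, frames=[5,4]
Step 8: ref 4 → HIT, frames=[5,4]
Step 9: ref 4 → HIT, frames=[5,4]
Step 10: ref 4 → HIT, frames=[5,4]
Step 11: ref 4 → HIT, frames=[5,4]
Step 12: ref 4 → HIT, frames=[5,4]
Step 13: ref 4 → HIT, frames=[5,4]
Step 14: ref 2 → FAULT (evict 4), frames=[5,2]
Total faults: 5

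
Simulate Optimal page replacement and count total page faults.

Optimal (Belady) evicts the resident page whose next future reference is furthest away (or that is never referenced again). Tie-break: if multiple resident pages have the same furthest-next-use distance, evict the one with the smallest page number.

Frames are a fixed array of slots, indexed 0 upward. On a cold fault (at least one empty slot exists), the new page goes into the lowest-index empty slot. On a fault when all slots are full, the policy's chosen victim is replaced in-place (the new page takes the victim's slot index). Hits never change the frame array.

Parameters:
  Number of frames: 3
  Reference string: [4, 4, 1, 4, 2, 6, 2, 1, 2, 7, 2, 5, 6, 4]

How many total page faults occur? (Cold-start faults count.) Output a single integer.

Step 0: ref 4 → FAULT, frames=[4,-,-]
Step 1: ref 4 → HIT, frames=[4,-,-]
Step 2: ref 1 → FAULT, frames=[4,1,-]
Step 3: ref 4 → HIT, frames=[4,1,-]
Step 4: ref 2 → FAULT, frames=[4,1,2]
Step 5: ref 6 → FAULT (evict 4), frames=[6,1,2]
Step 6: ref 2 → HIT, frames=[6,1,2]
Step 7: ref 1 → HIT, frames=[6,1,2]
Step 8: ref 2 → HIT, frames=[6,1,2]
Step 9: ref 7 → FAULT (evict 1), frames=[6,7,2]
Step 10: ref 2 → HIT, frames=[6,7,2]
Step 11: ref 5 → FAULT (evict 2), frames=[6,7,5]
Step 12: ref 6 → HIT, frames=[6,7,5]
Step 13: ref 4 → FAULT (evict 5), frames=[6,7,4]
Total faults: 7

Answer: 7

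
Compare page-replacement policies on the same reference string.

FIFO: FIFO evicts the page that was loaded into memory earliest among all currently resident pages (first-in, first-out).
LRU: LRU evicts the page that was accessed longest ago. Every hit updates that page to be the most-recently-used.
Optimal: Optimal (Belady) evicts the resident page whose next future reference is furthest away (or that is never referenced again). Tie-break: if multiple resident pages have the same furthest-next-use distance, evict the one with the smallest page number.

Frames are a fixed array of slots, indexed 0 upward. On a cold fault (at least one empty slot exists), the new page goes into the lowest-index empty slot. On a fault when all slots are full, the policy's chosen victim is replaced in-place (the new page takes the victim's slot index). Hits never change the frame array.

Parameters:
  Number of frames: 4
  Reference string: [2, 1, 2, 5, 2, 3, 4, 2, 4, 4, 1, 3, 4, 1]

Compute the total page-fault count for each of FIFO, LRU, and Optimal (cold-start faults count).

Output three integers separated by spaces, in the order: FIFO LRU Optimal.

Answer: 7 6 5

Derivation:
--- FIFO ---
  step 0: ref 2 -> FAULT, frames=[2,-,-,-] (faults so far: 1)
  step 1: ref 1 -> FAULT, frames=[2,1,-,-] (faults so far: 2)
  step 2: ref 2 -> HIT, frames=[2,1,-,-] (faults so far: 2)
  step 3: ref 5 -> FAULT, frames=[2,1,5,-] (faults so far: 3)
  step 4: ref 2 -> HIT, frames=[2,1,5,-] (faults so far: 3)
  step 5: ref 3 -> FAULT, frames=[2,1,5,3] (faults so far: 4)
  step 6: ref 4 -> FAULT, evict 2, frames=[4,1,5,3] (faults so far: 5)
  step 7: ref 2 -> FAULT, evict 1, frames=[4,2,5,3] (faults so far: 6)
  step 8: ref 4 -> HIT, frames=[4,2,5,3] (faults so far: 6)
  step 9: ref 4 -> HIT, frames=[4,2,5,3] (faults so far: 6)
  step 10: ref 1 -> FAULT, evict 5, frames=[4,2,1,3] (faults so far: 7)
  step 11: ref 3 -> HIT, frames=[4,2,1,3] (faults so far: 7)
  step 12: ref 4 -> HIT, frames=[4,2,1,3] (faults so far: 7)
  step 13: ref 1 -> HIT, frames=[4,2,1,3] (faults so far: 7)
  FIFO total faults: 7
--- LRU ---
  step 0: ref 2 -> FAULT, frames=[2,-,-,-] (faults so far: 1)
  step 1: ref 1 -> FAULT, frames=[2,1,-,-] (faults so far: 2)
  step 2: ref 2 -> HIT, frames=[2,1,-,-] (faults so far: 2)
  step 3: ref 5 -> FAULT, frames=[2,1,5,-] (faults so far: 3)
  step 4: ref 2 -> HIT, frames=[2,1,5,-] (faults so far: 3)
  step 5: ref 3 -> FAULT, frames=[2,1,5,3] (faults so far: 4)
  step 6: ref 4 -> FAULT, evict 1, frames=[2,4,5,3] (faults so far: 5)
  step 7: ref 2 -> HIT, frames=[2,4,5,3] (faults so far: 5)
  step 8: ref 4 -> HIT, frames=[2,4,5,3] (faults so far: 5)
  step 9: ref 4 -> HIT, frames=[2,4,5,3] (faults so far: 5)
  step 10: ref 1 -> FAULT, evict 5, frames=[2,4,1,3] (faults so far: 6)
  step 11: ref 3 -> HIT, frames=[2,4,1,3] (faults so far: 6)
  step 12: ref 4 -> HIT, frames=[2,4,1,3] (faults so far: 6)
  step 13: ref 1 -> HIT, frames=[2,4,1,3] (faults so far: 6)
  LRU total faults: 6
--- Optimal ---
  step 0: ref 2 -> FAULT, frames=[2,-,-,-] (faults so far: 1)
  step 1: ref 1 -> FAULT, frames=[2,1,-,-] (faults so far: 2)
  step 2: ref 2 -> HIT, frames=[2,1,-,-] (faults so far: 2)
  step 3: ref 5 -> FAULT, frames=[2,1,5,-] (faults so far: 3)
  step 4: ref 2 -> HIT, frames=[2,1,5,-] (faults so far: 3)
  step 5: ref 3 -> FAULT, frames=[2,1,5,3] (faults so far: 4)
  step 6: ref 4 -> FAULT, evict 5, frames=[2,1,4,3] (faults so far: 5)
  step 7: ref 2 -> HIT, frames=[2,1,4,3] (faults so far: 5)
  step 8: ref 4 -> HIT, frames=[2,1,4,3] (faults so far: 5)
  step 9: ref 4 -> HIT, frames=[2,1,4,3] (faults so far: 5)
  step 10: ref 1 -> HIT, frames=[2,1,4,3] (faults so far: 5)
  step 11: ref 3 -> HIT, frames=[2,1,4,3] (faults so far: 5)
  step 12: ref 4 -> HIT, frames=[2,1,4,3] (faults so far: 5)
  step 13: ref 1 -> HIT, frames=[2,1,4,3] (faults so far: 5)
  Optimal total faults: 5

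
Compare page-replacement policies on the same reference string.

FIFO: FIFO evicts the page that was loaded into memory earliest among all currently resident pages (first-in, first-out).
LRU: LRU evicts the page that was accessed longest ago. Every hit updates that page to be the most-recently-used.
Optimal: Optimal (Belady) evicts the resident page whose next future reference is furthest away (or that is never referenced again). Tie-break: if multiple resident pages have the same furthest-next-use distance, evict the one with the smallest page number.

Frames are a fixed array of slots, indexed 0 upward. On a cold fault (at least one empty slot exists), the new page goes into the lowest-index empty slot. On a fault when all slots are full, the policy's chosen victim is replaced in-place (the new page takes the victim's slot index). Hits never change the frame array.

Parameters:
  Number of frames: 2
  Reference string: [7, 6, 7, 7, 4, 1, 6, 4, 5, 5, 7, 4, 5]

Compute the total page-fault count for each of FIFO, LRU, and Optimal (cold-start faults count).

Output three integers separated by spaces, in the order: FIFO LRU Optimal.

--- FIFO ---
  step 0: ref 7 -> FAULT, frames=[7,-] (faults so far: 1)
  step 1: ref 6 -> FAULT, frames=[7,6] (faults so far: 2)
  step 2: ref 7 -> HIT, frames=[7,6] (faults so far: 2)
  step 3: ref 7 -> HIT, frames=[7,6] (faults so far: 2)
  step 4: ref 4 -> FAULT, evict 7, frames=[4,6] (faults so far: 3)
  step 5: ref 1 -> FAULT, evict 6, frames=[4,1] (faults so far: 4)
  step 6: ref 6 -> FAULT, evict 4, frames=[6,1] (faults so far: 5)
  step 7: ref 4 -> FAULT, evict 1, frames=[6,4] (faults so far: 6)
  step 8: ref 5 -> FAULT, evict 6, frames=[5,4] (faults so far: 7)
  step 9: ref 5 -> HIT, frames=[5,4] (faults so far: 7)
  step 10: ref 7 -> FAULT, evict 4, frames=[5,7] (faults so far: 8)
  step 11: ref 4 -> FAULT, evict 5, frames=[4,7] (faults so far: 9)
  step 12: ref 5 -> FAULT, evict 7, frames=[4,5] (faults so far: 10)
  FIFO total faults: 10
--- LRU ---
  step 0: ref 7 -> FAULT, frames=[7,-] (faults so far: 1)
  step 1: ref 6 -> FAULT, frames=[7,6] (faults so far: 2)
  step 2: ref 7 -> HIT, frames=[7,6] (faults so far: 2)
  step 3: ref 7 -> HIT, frames=[7,6] (faults so far: 2)
  step 4: ref 4 -> FAULT, evict 6, frames=[7,4] (faults so far: 3)
  step 5: ref 1 -> FAULT, evict 7, frames=[1,4] (faults so far: 4)
  step 6: ref 6 -> FAULT, evict 4, frames=[1,6] (faults so far: 5)
  step 7: ref 4 -> FAULT, evict 1, frames=[4,6] (faults so far: 6)
  step 8: ref 5 -> FAULT, evict 6, frames=[4,5] (faults so far: 7)
  step 9: ref 5 -> HIT, frames=[4,5] (faults so far: 7)
  step 10: ref 7 -> FAULT, evict 4, frames=[7,5] (faults so far: 8)
  step 11: ref 4 -> FAULT, evict 5, frames=[7,4] (faults so far: 9)
  step 12: ref 5 -> FAULT, evict 7, frames=[5,4] (faults so far: 10)
  LRU total faults: 10
--- Optimal ---
  step 0: ref 7 -> FAULT, frames=[7,-] (faults so far: 1)
  step 1: ref 6 -> FAULT, frames=[7,6] (faults so far: 2)
  step 2: ref 7 -> HIT, frames=[7,6] (faults so far: 2)
  step 3: ref 7 -> HIT, frames=[7,6] (faults so far: 2)
  step 4: ref 4 -> FAULT, evict 7, frames=[4,6] (faults so far: 3)
  step 5: ref 1 -> FAULT, evict 4, frames=[1,6] (faults so far: 4)
  step 6: ref 6 -> HIT, frames=[1,6] (faults so far: 4)
  step 7: ref 4 -> FAULT, evict 1, frames=[4,6] (faults so far: 5)
  step 8: ref 5 -> FAULT, evict 6, frames=[4,5] (faults so far: 6)
  step 9: ref 5 -> HIT, frames=[4,5] (faults so far: 6)
  step 10: ref 7 -> FAULT, evict 5, frames=[4,7] (faults so far: 7)
  step 11: ref 4 -> HIT, frames=[4,7] (faults so far: 7)
  step 12: ref 5 -> FAULT, evict 4, frames=[5,7] (faults so far: 8)
  Optimal total faults: 8

Answer: 10 10 8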